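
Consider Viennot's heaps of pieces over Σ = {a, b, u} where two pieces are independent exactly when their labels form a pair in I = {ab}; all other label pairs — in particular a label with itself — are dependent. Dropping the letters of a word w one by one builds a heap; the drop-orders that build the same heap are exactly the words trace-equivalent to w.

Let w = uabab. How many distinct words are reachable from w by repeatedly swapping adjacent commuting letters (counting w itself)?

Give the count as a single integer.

#0=u has no predecessor
#1=a depends on [0:u]
#2=b depends on [0:u]
#3=a depends on [1:a]
#4=b depends on [2:b]
sources: [0:u]
N(rest) = Σ N(rest − s) over sources s of rest; N(one piece) = 1:
  size 1 → [3]=1  [4]=1
  size 2 → [1,3]=1  [2,4]=1  [3,4]=2
  size 3 → [1,3,4]=3  [2,3,4]=3
  first=0(u) contributes 6

6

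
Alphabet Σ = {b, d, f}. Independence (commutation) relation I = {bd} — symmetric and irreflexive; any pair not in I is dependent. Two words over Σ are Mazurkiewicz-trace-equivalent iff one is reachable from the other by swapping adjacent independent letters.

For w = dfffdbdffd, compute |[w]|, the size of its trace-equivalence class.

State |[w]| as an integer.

3

drop 0:d onto floor
drop 1:f onto {0:d}
drop 2:f onto {1:f}
drop 3:f onto {2:f}
drop 4:d onto {3:f}
drop 5:b onto {3:f}
drop 6:d onto {4:d}
drop 7:f onto {5:b, 6:d}
drop 8:f onto {7:f}
drop 9:d onto {8:f}
ground layer = {0:d}
drop-orders for the pieces not yet dropped (sum over which currently-grounded one goes next):
  1 to go: {9} 1
  2 to go: {8,9} 1
  3 to go: {7,8,9} 1
  4 to go: {5,7,8,9} 1  {6,7,8,9} 1
  5 to go: {4,6,7,8,9} 1  {5,6,7,8,9} 2
  6 to go: {4,5,6,7,8,9} 3
  7 to go: {3,4,5,6,7,8,9} 3
  8 to go: {2,3,4,5,6,7,8,9} 3
  if 0:d drops first: 3 orders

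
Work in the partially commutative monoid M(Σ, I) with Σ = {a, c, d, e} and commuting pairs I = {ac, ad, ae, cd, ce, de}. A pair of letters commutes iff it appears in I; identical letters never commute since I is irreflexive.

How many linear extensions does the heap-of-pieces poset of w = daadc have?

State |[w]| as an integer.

30

drop 0:d onto floor
drop 1:a onto floor
drop 2:a onto {1:a}
drop 3:d onto {0:d}
drop 4:c onto floor
ground layer = {0:d, 1:a, 4:c}
drop-orders for the pieces not yet dropped (sum over which currently-grounded one goes next):
  1 to go: {2} 1  {3} 1  {4} 1
  2 to go: {0,3} 1  {1,2} 1  {2,3} 2  {2,4} 2  {3,4} 2
  3 to go: {0,2,3} 3  {0,3,4} 3  {1,2,3} 3  {1,2,4} 3  {2,3,4} 6
  if 0:d drops first: 12 orders
  if 1:a drops first: 12 orders
  if 4:c drops first: 6 orders
heap linearizations: 30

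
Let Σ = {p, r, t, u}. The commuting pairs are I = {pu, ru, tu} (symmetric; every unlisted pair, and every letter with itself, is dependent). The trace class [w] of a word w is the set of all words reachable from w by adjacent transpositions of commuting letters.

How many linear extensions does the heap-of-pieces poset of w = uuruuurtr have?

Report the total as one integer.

drop 0:u onto floor
drop 1:u onto {0:u}
drop 2:r onto floor
drop 3:u onto {1:u}
drop 4:u onto {3:u}
drop 5:u onto {4:u}
drop 6:r onto {2:r}
drop 7:t onto {6:r}
drop 8:r onto {7:t}
ground layer = {0:u, 2:r}
drop-orders for the pieces not yet dropped (sum over which currently-grounded one goes next):
  1 to go: {5} 1  {8} 1
  2 to go: {4,5} 1  {5,8} 2  {7,8} 1
  3 to go: {3,4,5} 1  {4,5,8} 3  {5,7,8} 3  {6,7,8} 1
  4 to go: {1,3,4,5} 1  {2,6,7,8} 1  {3,4,5,8} 4  {4,5,7,8} 6  {5,6,7,8} 4
  5 to go: {0,1,3,4,5} 1  {1,3,4,5,8} 5  {2,5,6,7,8} 5  {3,4,5,7,8} 10  {4,5,6,7,8} 10
  6 to go: {0,1,3,4,5,8} 6  {1,3,4,5,7,8} 15  {2,4,5,6,7,8} 15  {3,4,5,6,7,8} 20
  7 to go: {0,1,3,4,5,7,8} 21  {1,3,4,5,6,7,8} 35  {2,3,4,5,6,7,8} 35
  if 0:u drops first: 70 orders
  if 2:r drops first: 56 orders
heap linearizations: 126

126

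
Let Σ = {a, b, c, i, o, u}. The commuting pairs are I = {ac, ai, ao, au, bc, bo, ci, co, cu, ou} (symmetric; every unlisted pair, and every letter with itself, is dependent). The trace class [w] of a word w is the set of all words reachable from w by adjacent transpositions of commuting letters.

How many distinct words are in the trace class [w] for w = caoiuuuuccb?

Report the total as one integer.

piece 0:c — minimal
piece 1:a — minimal
piece 2:o — minimal
piece 3:i rests on {2:o}
piece 4:u rests on {3:i}
piece 5:u rests on {4:u}
piece 6:u rests on {5:u}
piece 7:u rests on {6:u}
piece 8:c rests on {0:c}
piece 9:c rests on {8:c}
piece 10:b rests on {1:a, 7:u}
minimal pieces: {0:c, 1:a, 2:o}
ways to finish when only these pieces remain (= sum over removing one remaining piece with nothing left below it):
  1 left: {9}→1  {10}→1
  2 left: {1,10}→1  {7,10}→1  {8,9}→1  {9,10}→2
  3 left: {0,8,9}→1  {1,7,10}→2  {1,9,10}→3  {6,7,10}→1  {7,9,10}→3  {8,9,10}→3
  4 left: {0,8,9,10}→4  {1,6,7,10}→3  {1,7,9,10}→8  {1,8,9,10}→6  {5,6,7,10}→1  {6,7,9,10}→4  {7,8,9,10}→6
  5 left: {0,1,8,9,10}→10  {0,7,8,9,10}→10  {1,5,6,7,10}→4  {1,6,7,9,10}→15  {1,7,8,9,10}→20  {4,5,6,7,10}→1  {5,6,7,9,10}→5  {6,7,8,9,10}→10
  6 left: {0,1,7,8,9,10}→40  {0,6,7,8,9,10}→20  {1,4,5,6,7,10}→5  {1,5,6,7,9,10}→24  {1,6,7,8,9,10}→45  {3,4,5,6,7,10}→1  {4,5,6,7,9,10}→6  {5,6,7,8,9,10}→15
  7 left: {0,1,6,7,8,9,10}→105  {0,5,6,7,8,9,10}→35  {1,3,4,5,6,7,10}→6  {1,4,5,6,7,9,10}→35  {1,5,6,7,8,9,10}→84  {2,3,4,5,6,7,10}→1  {3,4,5,6,7,9,10}→7  {4,5,6,7,8,9,10}→21
  8 left: {0,1,5,6,7,8,9,10}→224  {0,4,5,6,7,8,9,10}→56  {1,2,3,4,5,6,7,10}→7  {1,3,4,5,6,7,9,10}→48  {1,4,5,6,7,8,9,10}→140  {2,3,4,5,6,7,9,10}→8  {3,4,5,6,7,8,9,10}→28
  9 left: {0,1,4,5,6,7,8,9,10}→420  {0,3,4,5,6,7,8,9,10}→84  {1,2,3,4,5,6,7,9,10}→63  {1,3,4,5,6,7,8,9,10}→216  {2,3,4,5,6,7,8,9,10}→36
  placing 0:c first → 315 extensions
  placing 1:a first → 120 extensions
  placing 2:o first → 720 extensions
total linear extensions = 1155

1155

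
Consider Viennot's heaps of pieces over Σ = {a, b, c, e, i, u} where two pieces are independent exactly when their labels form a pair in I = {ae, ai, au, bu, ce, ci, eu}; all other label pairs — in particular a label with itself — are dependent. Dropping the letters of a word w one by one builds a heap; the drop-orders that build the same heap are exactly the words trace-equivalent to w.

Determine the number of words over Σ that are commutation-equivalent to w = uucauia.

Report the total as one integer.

0(u) covers ∅
1(u) covers 0:u
2(c) covers 1:u
3(a) covers 2:c
4(u) covers 2:c
5(i) covers 4:u
6(a) covers 3:a
floor of heap: 0:u
completions by unplaced set U, small U first (add the entries for U minus each lowest piece of U):
  |U|=1: {5}:1  {6}:1
  |U|=2: {3,6}:1  {4,5}:1  {5,6}:2
  |U|=3: {3,5,6}:3  {4,5,6}:3
  |U|=4: {3,4,5,6}:6
  |U|=5: {2,3,4,5,6}:6
  start at 0(u): 6

6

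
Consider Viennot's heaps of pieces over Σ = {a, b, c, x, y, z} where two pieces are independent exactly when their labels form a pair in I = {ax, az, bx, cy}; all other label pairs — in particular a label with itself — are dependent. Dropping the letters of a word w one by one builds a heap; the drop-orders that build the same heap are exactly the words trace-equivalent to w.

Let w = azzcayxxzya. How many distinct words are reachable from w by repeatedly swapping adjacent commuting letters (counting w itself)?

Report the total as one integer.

3

drop 0:a onto floor
drop 1:z onto floor
drop 2:z onto {1:z}
drop 3:c onto {0:a, 2:z}
drop 4:a onto {3:c}
drop 5:y onto {4:a}
drop 6:x onto {5:y}
drop 7:x onto {6:x}
drop 8:z onto {7:x}
drop 9:y onto {8:z}
drop 10:a onto {9:y}
ground layer = {0:a, 1:z}
drop-orders for the pieces not yet dropped (sum over which currently-grounded one goes next):
  1 to go: {10} 1
  2 to go: {9,10} 1
  3 to go: {8,9,10} 1
  4 to go: {7,8,9,10} 1
  5 to go: {6,7,8,9,10} 1
  6 to go: {5,6,7,8,9,10} 1
  7 to go: {4,5,6,7,8,9,10} 1
  8 to go: {3,4,5,6,7,8,9,10} 1
  9 to go: {0,3,4,5,6,7,8,9,10} 1  {2,3,4,5,6,7,8,9,10} 1
  if 0:a drops first: 1 orders
  if 1:z drops first: 2 orders
heap linearizations: 3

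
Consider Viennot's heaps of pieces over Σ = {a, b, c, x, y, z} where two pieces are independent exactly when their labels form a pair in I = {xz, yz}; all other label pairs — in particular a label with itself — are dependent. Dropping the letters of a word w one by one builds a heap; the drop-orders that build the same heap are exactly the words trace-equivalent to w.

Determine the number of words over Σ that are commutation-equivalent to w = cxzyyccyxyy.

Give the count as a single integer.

drop 0:c onto floor
drop 1:x onto {0:c}
drop 2:z onto {0:c}
drop 3:y onto {1:x}
drop 4:y onto {3:y}
drop 5:c onto {2:z, 4:y}
drop 6:c onto {5:c}
drop 7:y onto {6:c}
drop 8:x onto {7:y}
drop 9:y onto {8:x}
drop 10:y onto {9:y}
ground layer = {0:c}
drop-orders for the pieces not yet dropped (sum over which currently-grounded one goes next):
  1 to go: {10} 1
  2 to go: {9,10} 1
  3 to go: {8,9,10} 1
  4 to go: {7,8,9,10} 1
  5 to go: {6,7,8,9,10} 1
  6 to go: {5,6,7,8,9,10} 1
  7 to go: {2,5,6,7,8,9,10} 1  {4,5,6,7,8,9,10} 1
  8 to go: {2,4,5,6,7,8,9,10} 2  {3,4,5,6,7,8,9,10} 1
  9 to go: {1,3,4,5,6,7,8,9,10} 1  {2,3,4,5,6,7,8,9,10} 3
  if 0:c drops first: 4 orders

4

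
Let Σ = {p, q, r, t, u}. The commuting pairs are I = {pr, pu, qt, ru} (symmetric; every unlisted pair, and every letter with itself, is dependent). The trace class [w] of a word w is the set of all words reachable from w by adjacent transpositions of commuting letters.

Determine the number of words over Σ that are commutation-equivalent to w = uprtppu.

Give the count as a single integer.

0(u) covers ∅
1(p) covers ∅
2(r) covers ∅
3(t) covers 0:u, 1:p, 2:r
4(p) covers 3:t
5(p) covers 4:p
6(u) covers 3:t
floor of heap: 0:u, 1:p, 2:r
completions by unplaced set U, small U first (add the entries for U minus each lowest piece of U):
  |U|=1: {5}:1  {6}:1
  |U|=2: {4,5}:1  {5,6}:2
  |U|=3: {4,5,6}:3
  |U|=4: {3,4,5,6}:3
  |U|=5: {0,3,4,5,6}:3  {1,3,4,5,6}:3  {2,3,4,5,6}:3
  start at 0(u): 6
  start at 1(p): 6
  start at 2(r): 6
sum over floor = 18

18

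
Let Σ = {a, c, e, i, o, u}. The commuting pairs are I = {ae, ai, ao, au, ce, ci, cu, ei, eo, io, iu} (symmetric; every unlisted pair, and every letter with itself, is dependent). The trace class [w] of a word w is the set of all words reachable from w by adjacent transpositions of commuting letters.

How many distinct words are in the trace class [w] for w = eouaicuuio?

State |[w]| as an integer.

piece 0:e — minimal
piece 1:o — minimal
piece 2:u rests on {0:e, 1:o}
piece 3:a — minimal
piece 4:i — minimal
piece 5:c rests on {1:o, 3:a}
piece 6:u rests on {2:u}
piece 7:u rests on {6:u}
piece 8:i rests on {4:i}
piece 9:o rests on {5:c, 7:u}
minimal pieces: {0:e, 1:o, 3:a, 4:i}
ways to finish when only these pieces remain (= sum over removing one remaining piece with nothing left below it):
  1 left: {8}→1  {9}→1
  2 left: {4,8}→1  {5,9}→1  {7,9}→1  {8,9}→2
  3 left: {3,5,9}→1  {4,8,9}→3  {5,7,9}→2  {5,8,9}→3  {6,7,9}→1  {7,8,9}→3
  4 left: {2,6,7,9}→1  {3,5,7,9}→3  {3,5,8,9}→4  {4,5,8,9}→6  {4,7,8,9}→6  {5,6,7,9}→3  {5,7,8,9}→8  {6,7,8,9}→4
  5 left: {0,2,6,7,9}→1  {2,5,6,7,9}→4  {2,6,7,8,9}→5  {3,4,5,8,9}→10  {3,5,6,7,9}→6  {3,5,7,8,9}→15  {4,5,7,8,9}→20  {4,6,7,8,9}→10  {5,6,7,8,9}→15
  6 left: {0,2,5,6,7,9}→5  {0,2,6,7,8,9}→6  {1,2,5,6,7,9}→4  {2,3,5,6,7,9}→10  {2,4,6,7,8,9}→15  {2,5,6,7,8,9}→24  {3,4,5,7,8,9}→45  {3,5,6,7,8,9}→36  {4,5,6,7,8,9}→45
  7 left: {0,1,2,5,6,7,9}→9  {0,2,3,5,6,7,9}→15  {0,2,4,6,7,8,9}→21  {0,2,5,6,7,8,9}→35  {1,2,3,5,6,7,9}→14  {1,2,5,6,7,8,9}→28  {2,3,5,6,7,8,9}→70  {2,4,5,6,7,8,9}→84  {3,4,5,6,7,8,9}→126
  8 left: {0,1,2,3,5,6,7,9}→38  {0,1,2,5,6,7,8,9}→72  {0,2,3,5,6,7,8,9}→120  {0,2,4,5,6,7,8,9}→140  {1,2,3,5,6,7,8,9}→112  {1,2,4,5,6,7,8,9}→112  {2,3,4,5,6,7,8,9}→280
  placing 0:e first → 504 extensions
  placing 1:o first → 540 extensions
  placing 3:a first → 324 extensions
  placing 4:i first → 342 extensions
total linear extensions = 1710

1710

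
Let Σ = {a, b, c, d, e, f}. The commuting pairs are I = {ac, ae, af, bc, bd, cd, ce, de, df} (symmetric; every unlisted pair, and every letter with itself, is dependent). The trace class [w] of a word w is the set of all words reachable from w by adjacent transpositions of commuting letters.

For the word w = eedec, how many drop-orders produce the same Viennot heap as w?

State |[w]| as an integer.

#0=e has no predecessor
#1=e depends on [0:e]
#2=d has no predecessor
#3=e depends on [1:e]
#4=c has no predecessor
sources: [0:e, 2:d, 4:c]
N(rest) = Σ N(rest − s) over sources s of rest; N(one piece) = 1:
  size 1 → [2]=1  [3]=1  [4]=1
  size 2 → [1,3]=1  [2,3]=2  [2,4]=2  [3,4]=2
  size 3 → [0,1,3]=1  [1,2,3]=3  [1,3,4]=3  [2,3,4]=6
  first=0(e) contributes 12
  first=2(d) contributes 4
  first=4(c) contributes 4
|[w]| = 20

20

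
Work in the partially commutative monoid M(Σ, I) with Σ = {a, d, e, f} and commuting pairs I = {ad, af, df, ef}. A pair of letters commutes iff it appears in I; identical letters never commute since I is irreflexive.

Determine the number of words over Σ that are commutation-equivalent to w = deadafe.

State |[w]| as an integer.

#0=d has no predecessor
#1=e depends on [0:d]
#2=a depends on [1:e]
#3=d depends on [1:e]
#4=a depends on [2:a]
#5=f has no predecessor
#6=e depends on [3:d, 4:a]
sources: [0:d, 5:f]
N(rest) = Σ N(rest − s) over sources s of rest; N(one piece) = 1:
  size 1 → [5]=1  [6]=1
  size 2 → [3,6]=1  [4,6]=1  [5,6]=2
  size 3 → [2,4,6]=1  [3,4,6]=2  [3,5,6]=3  [4,5,6]=3
  size 4 → [2,3,4,6]=3  [2,4,5,6]=4  [3,4,5,6]=8
  size 5 → [1,2,3,4,6]=3  [2,3,4,5,6]=15
  first=0(d) contributes 18
  first=5(f) contributes 3
|[w]| = 21

21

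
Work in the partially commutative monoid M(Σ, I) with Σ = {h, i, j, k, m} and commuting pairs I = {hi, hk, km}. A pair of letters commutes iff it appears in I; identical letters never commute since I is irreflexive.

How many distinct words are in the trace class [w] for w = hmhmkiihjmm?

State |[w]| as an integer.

16

drop 0:h onto floor
drop 1:m onto {0:h}
drop 2:h onto {1:m}
drop 3:m onto {2:h}
drop 4:k onto floor
drop 5:i onto {3:m, 4:k}
drop 6:i onto {5:i}
drop 7:h onto {3:m}
drop 8:j onto {6:i, 7:h}
drop 9:m onto {8:j}
drop 10:m onto {9:m}
ground layer = {0:h, 4:k}
drop-orders for the pieces not yet dropped (sum over which currently-grounded one goes next):
  1 to go: {10} 1
  2 to go: {9,10} 1
  3 to go: {8,9,10} 1
  4 to go: {6,8,9,10} 1  {7,8,9,10} 1
  5 to go: {5,6,8,9,10} 1  {6,7,8,9,10} 2
  6 to go: {4,5,6,8,9,10} 1  {5,6,7,8,9,10} 3
  7 to go: {3,5,6,7,8,9,10} 3  {4,5,6,7,8,9,10} 4
  8 to go: {2,3,5,6,7,8,9,10} 3  {3,4,5,6,7,8,9,10} 7
  9 to go: {1,2,3,5,6,7,8,9,10} 3  {2,3,4,5,6,7,8,9,10} 10
  if 0:h drops first: 13 orders
  if 4:k drops first: 3 orders
heap linearizations: 16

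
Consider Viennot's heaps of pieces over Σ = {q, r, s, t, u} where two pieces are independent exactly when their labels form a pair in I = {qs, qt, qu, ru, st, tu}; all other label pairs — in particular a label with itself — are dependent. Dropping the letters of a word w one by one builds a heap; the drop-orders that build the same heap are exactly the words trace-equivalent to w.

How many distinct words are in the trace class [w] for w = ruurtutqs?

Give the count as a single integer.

363

piece 0:r — minimal
piece 1:u — minimal
piece 2:u rests on {1:u}
piece 3:r rests on {0:r}
piece 4:t rests on {3:r}
piece 5:u rests on {2:u}
piece 6:t rests on {4:t}
piece 7:q rests on {3:r}
piece 8:s rests on {3:r, 5:u}
minimal pieces: {0:r, 1:u}
ways to finish when only these pieces remain (= sum over removing one remaining piece with nothing left below it):
  1 left: {6}→1  {7}→1  {8}→1
  2 left: {4,6}→1  {5,8}→1  {6,7}→2  {6,8}→2  {7,8}→2
  3 left: {2,5,8}→1  {4,6,7}→3  {4,6,8}→3  {5,6,8}→3  {5,7,8}→3  {6,7,8}→6
  4 left: {1,2,5,8}→1  {2,5,6,8}→4  {2,5,7,8}→4  {4,5,6,8}→6  {4,6,7,8}→12  {5,6,7,8}→12
  5 left: {1,2,5,6,8}→5  {1,2,5,7,8}→5  {2,4,5,6,8}→10  {2,5,6,7,8}→20  {3,4,6,7,8}→12  {4,5,6,7,8}→30
  6 left: {0,3,4,6,7,8}→12  {1,2,4,5,6,8}→15  {1,2,5,6,7,8}→30  {2,4,5,6,7,8}→60  {3,4,5,6,7,8}→42
  7 left: {0,3,4,5,6,7,8}→54  {1,2,4,5,6,7,8}→105  {2,3,4,5,6,7,8}→102
  placing 0:r first → 207 extensions
  placing 1:u first → 156 extensions
total linear extensions = 363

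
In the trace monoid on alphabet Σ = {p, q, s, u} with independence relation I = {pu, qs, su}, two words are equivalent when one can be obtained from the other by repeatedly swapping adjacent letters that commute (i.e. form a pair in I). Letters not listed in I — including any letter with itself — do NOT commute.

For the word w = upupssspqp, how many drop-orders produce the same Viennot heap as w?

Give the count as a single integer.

drop 0:u onto floor
drop 1:p onto floor
drop 2:u onto {0:u}
drop 3:p onto {1:p}
drop 4:s onto {3:p}
drop 5:s onto {4:s}
drop 6:s onto {5:s}
drop 7:p onto {6:s}
drop 8:q onto {2:u, 7:p}
drop 9:p onto {8:q}
ground layer = {0:u, 1:p}
drop-orders for the pieces not yet dropped (sum over which currently-grounded one goes next):
  1 to go: {9} 1
  2 to go: {8,9} 1
  3 to go: {2,8,9} 1  {7,8,9} 1
  4 to go: {0,2,8,9} 1  {2,7,8,9} 2  {6,7,8,9} 1
  5 to go: {0,2,7,8,9} 3  {2,6,7,8,9} 3  {5,6,7,8,9} 1
  6 to go: {0,2,6,7,8,9} 6  {2,5,6,7,8,9} 4  {4,5,6,7,8,9} 1
  7 to go: {0,2,5,6,7,8,9} 10  {2,4,5,6,7,8,9} 5  {3,4,5,6,7,8,9} 1
  8 to go: {0,2,4,5,6,7,8,9} 15  {1,3,4,5,6,7,8,9} 1  {2,3,4,5,6,7,8,9} 6
  if 0:u drops first: 7 orders
  if 1:p drops first: 21 orders
heap linearizations: 28

28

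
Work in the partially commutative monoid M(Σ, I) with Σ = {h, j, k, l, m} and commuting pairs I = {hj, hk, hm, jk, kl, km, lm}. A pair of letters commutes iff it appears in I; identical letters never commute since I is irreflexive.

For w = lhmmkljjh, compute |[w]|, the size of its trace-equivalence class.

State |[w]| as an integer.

315

drop 0:l onto floor
drop 1:h onto {0:l}
drop 2:m onto floor
drop 3:m onto {2:m}
drop 4:k onto floor
drop 5:l onto {1:h}
drop 6:j onto {3:m, 5:l}
drop 7:j onto {6:j}
drop 8:h onto {5:l}
ground layer = {0:l, 2:m, 4:k}
drop-orders for the pieces not yet dropped (sum over which currently-grounded one goes next):
  1 to go: {4} 1  {7} 1  {8} 1
  2 to go: {4,7} 2  {4,8} 2  {6,7} 1  {7,8} 2
  3 to go: {3,6,7} 1  {4,6,7} 3  {4,7,8} 6  {6,7,8} 3
  4 to go: {2,3,6,7} 1  {3,4,6,7} 4  {3,6,7,8} 4  {4,6,7,8} 12  {5,6,7,8} 3
  5 to go: {1,5,6,7,8} 3  {2,3,4,6,7} 5  {2,3,6,7,8} 5  {3,4,6,7,8} 20  {3,5,6,7,8} 7  {4,5,6,7,8} 15
  6 to go: {0,1,5,6,7,8} 3  {1,3,5,6,7,8} 10  {1,4,5,6,7,8} 18  {2,3,4,6,7,8} 30  {2,3,5,6,7,8} 12  {3,4,5,6,7,8} 42
  7 to go: {0,1,3,5,6,7,8} 13  {0,1,4,5,6,7,8} 21  {1,2,3,5,6,7,8} 22  {1,3,4,5,6,7,8} 70  {2,3,4,5,6,7,8} 84
  if 0:l drops first: 176 orders
  if 2:m drops first: 104 orders
  if 4:k drops first: 35 orders
heap linearizations: 315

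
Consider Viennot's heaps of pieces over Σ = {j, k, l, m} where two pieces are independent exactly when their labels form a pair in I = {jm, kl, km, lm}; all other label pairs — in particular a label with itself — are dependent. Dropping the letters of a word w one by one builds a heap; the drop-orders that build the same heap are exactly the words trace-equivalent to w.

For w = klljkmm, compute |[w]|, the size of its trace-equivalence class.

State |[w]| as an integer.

63

piece 0:k — minimal
piece 1:l — minimal
piece 2:l rests on {1:l}
piece 3:j rests on {0:k, 2:l}
piece 4:k rests on {3:j}
piece 5:m — minimal
piece 6:m rests on {5:m}
minimal pieces: {0:k, 1:l, 5:m}
ways to finish when only these pieces remain (= sum over removing one remaining piece with nothing left below it):
  1 left: {4}→1  {6}→1
  2 left: {3,4}→1  {4,6}→2  {5,6}→1
  3 left: {0,3,4}→1  {2,3,4}→1  {3,4,6}→3  {4,5,6}→3
  4 left: {0,2,3,4}→2  {0,3,4,6}→4  {1,2,3,4}→1  {2,3,4,6}→4  {3,4,5,6}→6
  5 left: {0,1,2,3,4}→3  {0,2,3,4,6}→10  {0,3,4,5,6}→10  {1,2,3,4,6}→5  {2,3,4,5,6}→10
  placing 0:k first → 15 extensions
  placing 1:l first → 30 extensions
  placing 5:m first → 18 extensions
total linear extensions = 63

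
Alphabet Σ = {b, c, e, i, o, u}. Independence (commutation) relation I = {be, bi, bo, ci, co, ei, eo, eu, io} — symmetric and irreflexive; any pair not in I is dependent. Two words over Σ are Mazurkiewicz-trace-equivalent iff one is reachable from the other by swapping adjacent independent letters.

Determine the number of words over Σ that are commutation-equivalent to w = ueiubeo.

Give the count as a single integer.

42

drop 0:u onto floor
drop 1:e onto floor
drop 2:i onto {0:u}
drop 3:u onto {2:i}
drop 4:b onto {3:u}
drop 5:e onto {1:e}
drop 6:o onto {3:u}
ground layer = {0:u, 1:e}
drop-orders for the pieces not yet dropped (sum over which currently-grounded one goes next):
  1 to go: {4} 1  {5} 1  {6} 1
  2 to go: {1,5} 1  {4,5} 2  {4,6} 2  {5,6} 2
  3 to go: {1,4,5} 3  {1,5,6} 3  {3,4,6} 2  {4,5,6} 6
  4 to go: {1,4,5,6} 12  {2,3,4,6} 2  {3,4,5,6} 8
  5 to go: {0,2,3,4,6} 2  {1,3,4,5,6} 20  {2,3,4,5,6} 10
  if 0:u drops first: 30 orders
  if 1:e drops first: 12 orders
heap linearizations: 42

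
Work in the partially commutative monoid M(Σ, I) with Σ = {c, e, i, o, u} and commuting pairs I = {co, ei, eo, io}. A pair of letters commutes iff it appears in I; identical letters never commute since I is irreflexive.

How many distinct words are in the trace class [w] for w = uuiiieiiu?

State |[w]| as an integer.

#0=u has no predecessor
#1=u depends on [0:u]
#2=i depends on [1:u]
#3=i depends on [2:i]
#4=i depends on [3:i]
#5=e depends on [1:u]
#6=i depends on [4:i]
#7=i depends on [6:i]
#8=u depends on [5:e, 7:i]
sources: [0:u]
N(rest) = Σ N(rest − s) over sources s of rest; N(one piece) = 1:
  size 1 → [8]=1
  size 2 → [5,8]=1  [7,8]=1
  size 3 → [5,7,8]=2  [6,7,8]=1
  size 4 → [4,6,7,8]=1  [5,6,7,8]=3
  size 5 → [3,4,6,7,8]=1  [4,5,6,7,8]=4
  size 6 → [2,3,4,6,7,8]=1  [3,4,5,6,7,8]=5
  size 7 → [2,3,4,5,6,7,8]=6
  first=0(u) contributes 6

6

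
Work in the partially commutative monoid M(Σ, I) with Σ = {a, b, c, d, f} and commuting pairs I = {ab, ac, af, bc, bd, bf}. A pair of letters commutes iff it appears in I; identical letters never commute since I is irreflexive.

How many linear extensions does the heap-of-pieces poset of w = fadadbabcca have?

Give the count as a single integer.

660

piece 0:f — minimal
piece 1:a — minimal
piece 2:d rests on {0:f, 1:a}
piece 3:a rests on {2:d}
piece 4:d rests on {3:a}
piece 5:b — minimal
piece 6:a rests on {4:d}
piece 7:b rests on {5:b}
piece 8:c rests on {4:d}
piece 9:c rests on {8:c}
piece 10:a rests on {6:a}
minimal pieces: {0:f, 1:a, 5:b}
ways to finish when only these pieces remain (= sum over removing one remaining piece with nothing left below it):
  1 left: {7}→1  {9}→1  {10}→1
  2 left: {5,7}→1  {6,10}→1  {7,9}→2  {7,10}→2  {8,9}→1  {9,10}→2
  3 left: {5,7,9}→3  {5,7,10}→3  {6,7,10}→3  {6,9,10}→3  {7,8,9}→3  {7,9,10}→6  {8,9,10}→3
  4 left: {5,6,7,10}→6  {5,7,8,9}→6  {5,7,9,10}→12  {6,7,9,10}→12  {6,8,9,10}→6  {7,8,9,10}→12
  5 left: {4,6,8,9,10}→6  {5,6,7,9,10}→30  {5,7,8,9,10}→30  {6,7,8,9,10}→30
  6 left: {3,4,6,8,9,10}→6  {4,6,7,8,9,10}→36  {5,6,7,8,9,10}→90
  7 left: {2,3,4,6,8,9,10}→6  {3,4,6,7,8,9,10}→42  {4,5,6,7,8,9,10}→126
  8 left: {0,2,3,4,6,8,9,10}→6  {1,2,3,4,6,8,9,10}→6  {2,3,4,6,7,8,9,10}→48  {3,4,5,6,7,8,9,10}→168
  9 left: {0,1,2,3,4,6,8,9,10}→12  {0,2,3,4,6,7,8,9,10}→54  {1,2,3,4,6,7,8,9,10}→54  {2,3,4,5,6,7,8,9,10}→216
  placing 0:f first → 270 extensions
  placing 1:a first → 270 extensions
  placing 5:b first → 120 extensions
total linear extensions = 660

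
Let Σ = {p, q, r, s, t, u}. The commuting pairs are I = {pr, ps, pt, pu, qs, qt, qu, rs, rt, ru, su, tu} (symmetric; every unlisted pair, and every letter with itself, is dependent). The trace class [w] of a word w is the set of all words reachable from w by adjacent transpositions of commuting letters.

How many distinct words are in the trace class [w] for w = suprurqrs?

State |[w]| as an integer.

2268

piece 0:s — minimal
piece 1:u — minimal
piece 2:p — minimal
piece 3:r — minimal
piece 4:u rests on {1:u}
piece 5:r rests on {3:r}
piece 6:q rests on {2:p, 5:r}
piece 7:r rests on {6:q}
piece 8:s rests on {0:s}
minimal pieces: {0:s, 1:u, 2:p, 3:r}
ways to finish when only these pieces remain (= sum over removing one remaining piece with nothing left below it):
  1 left: {4}→1  {7}→1  {8}→1
  2 left: {0,8}→1  {1,4}→1  {4,7}→2  {4,8}→2  {6,7}→1  {7,8}→2
  3 left: {0,4,8}→3  {0,7,8}→3  {1,4,7}→3  {1,4,8}→3  {2,6,7}→1  {4,6,7}→3  {4,7,8}→6  {5,6,7}→1  {6,7,8}→3
  4 left: {0,1,4,8}→6  {0,4,7,8}→12  {0,6,7,8}→6  {1,4,6,7}→6  {1,4,7,8}→12  {2,4,6,7}→4  {2,5,6,7}→2  {2,6,7,8}→4  {3,5,6,7}→1  {4,5,6,7}→4  {4,6,7,8}→12  {5,6,7,8}→4
  5 left: {0,1,4,7,8}→30  {0,2,6,7,8}→10  {0,4,6,7,8}→30  {0,5,6,7,8}→10  {1,2,4,6,7}→10  {1,4,5,6,7}→10  {1,4,6,7,8}→30  {2,3,5,6,7}→3  {2,4,5,6,7}→10  {2,4,6,7,8}→20  {2,5,6,7,8}→10  {3,4,5,6,7}→5  {3,5,6,7,8}→5  {4,5,6,7,8}→20
  6 left: {0,1,4,6,7,8}→90  {0,2,4,6,7,8}→60  {0,2,5,6,7,8}→30  {0,3,5,6,7,8}→15  {0,4,5,6,7,8}→60  {1,2,4,5,6,7}→30  {1,2,4,6,7,8}→60  {1,3,4,5,6,7}→15  {1,4,5,6,7,8}→60  {2,3,4,5,6,7}→18  {2,3,5,6,7,8}→18  {2,4,5,6,7,8}→60  {3,4,5,6,7,8}→30
  7 left: {0,1,2,4,6,7,8}→210  {0,1,4,5,6,7,8}→210  {0,2,3,5,6,7,8}→63  {0,2,4,5,6,7,8}→210  {0,3,4,5,6,7,8}→105  {1,2,3,4,5,6,7}→63  {1,2,4,5,6,7,8}→210  {1,3,4,5,6,7,8}→105  {2,3,4,5,6,7,8}→126
  placing 0:s first → 504 extensions
  placing 1:u first → 504 extensions
  placing 2:p first → 420 extensions
  placing 3:r first → 840 extensions
total linear extensions = 2268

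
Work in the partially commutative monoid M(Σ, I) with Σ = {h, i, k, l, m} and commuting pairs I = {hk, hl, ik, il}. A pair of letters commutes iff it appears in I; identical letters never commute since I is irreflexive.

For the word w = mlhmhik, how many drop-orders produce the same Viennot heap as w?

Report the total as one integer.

6

0(m) covers ∅
1(l) covers 0:m
2(h) covers 0:m
3(m) covers 1:l, 2:h
4(h) covers 3:m
5(i) covers 4:h
6(k) covers 3:m
floor of heap: 0:m
completions by unplaced set U, small U first (add the entries for U minus each lowest piece of U):
  |U|=1: {5}:1  {6}:1
  |U|=2: {4,5}:1  {5,6}:2
  |U|=3: {4,5,6}:3
  |U|=4: {3,4,5,6}:3
  |U|=5: {1,3,4,5,6}:3  {2,3,4,5,6}:3
  start at 0(m): 6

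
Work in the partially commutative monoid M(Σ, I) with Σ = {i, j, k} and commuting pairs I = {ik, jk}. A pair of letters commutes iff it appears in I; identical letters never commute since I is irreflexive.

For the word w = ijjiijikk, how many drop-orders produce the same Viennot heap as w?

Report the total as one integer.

36

drop 0:i onto floor
drop 1:j onto {0:i}
drop 2:j onto {1:j}
drop 3:i onto {2:j}
drop 4:i onto {3:i}
drop 5:j onto {4:i}
drop 6:i onto {5:j}
drop 7:k onto floor
drop 8:k onto {7:k}
ground layer = {0:i, 7:k}
drop-orders for the pieces not yet dropped (sum over which currently-grounded one goes next):
  1 to go: {6} 1  {8} 1
  2 to go: {5,6} 1  {6,8} 2  {7,8} 1
  3 to go: {4,5,6} 1  {5,6,8} 3  {6,7,8} 3
  4 to go: {3,4,5,6} 1  {4,5,6,8} 4  {5,6,7,8} 6
  5 to go: {2,3,4,5,6} 1  {3,4,5,6,8} 5  {4,5,6,7,8} 10
  6 to go: {1,2,3,4,5,6} 1  {2,3,4,5,6,8} 6  {3,4,5,6,7,8} 15
  7 to go: {0,1,2,3,4,5,6} 1  {1,2,3,4,5,6,8} 7  {2,3,4,5,6,7,8} 21
  if 0:i drops first: 28 orders
  if 7:k drops first: 8 orders
heap linearizations: 36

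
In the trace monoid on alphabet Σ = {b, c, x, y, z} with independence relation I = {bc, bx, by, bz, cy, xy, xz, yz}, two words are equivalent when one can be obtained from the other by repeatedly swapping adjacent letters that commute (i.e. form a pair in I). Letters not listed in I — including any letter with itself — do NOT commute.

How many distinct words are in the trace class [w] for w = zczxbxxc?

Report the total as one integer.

32

0(z) covers ∅
1(c) covers 0:z
2(z) covers 1:c
3(x) covers 1:c
4(b) covers ∅
5(x) covers 3:x
6(x) covers 5:x
7(c) covers 2:z, 6:x
floor of heap: 0:z, 4:b
completions by unplaced set U, small U first (add the entries for U minus each lowest piece of U):
  |U|=1: {4}:1  {7}:1
  |U|=2: {2,7}:1  {4,7}:2  {6,7}:1
  |U|=3: {2,4,7}:3  {2,6,7}:2  {4,6,7}:3  {5,6,7}:1
  |U|=4: {2,4,6,7}:8  {2,5,6,7}:3  {3,5,6,7}:1  {4,5,6,7}:4
  |U|=5: {2,3,5,6,7}:4  {2,4,5,6,7}:15  {3,4,5,6,7}:5
  |U|=6: {1,2,3,5,6,7}:4  {2,3,4,5,6,7}:24
  start at 0(z): 28
  start at 4(b): 4
sum over floor = 32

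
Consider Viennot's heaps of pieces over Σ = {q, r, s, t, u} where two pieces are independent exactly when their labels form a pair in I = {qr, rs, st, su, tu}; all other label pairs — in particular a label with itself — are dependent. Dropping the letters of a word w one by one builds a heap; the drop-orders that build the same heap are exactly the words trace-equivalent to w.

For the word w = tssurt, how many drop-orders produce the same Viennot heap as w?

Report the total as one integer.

30

drop 0:t onto floor
drop 1:s onto floor
drop 2:s onto {1:s}
drop 3:u onto floor
drop 4:r onto {0:t, 3:u}
drop 5:t onto {4:r}
ground layer = {0:t, 1:s, 3:u}
drop-orders for the pieces not yet dropped (sum over which currently-grounded one goes next):
  1 to go: {2} 1  {5} 1
  2 to go: {1,2} 1  {2,5} 2  {4,5} 1
  3 to go: {0,4,5} 1  {1,2,5} 3  {2,4,5} 3  {3,4,5} 1
  4 to go: {0,2,4,5} 4  {0,3,4,5} 2  {1,2,4,5} 6  {2,3,4,5} 4
  if 0:t drops first: 10 orders
  if 1:s drops first: 10 orders
  if 3:u drops first: 10 orders
heap linearizations: 30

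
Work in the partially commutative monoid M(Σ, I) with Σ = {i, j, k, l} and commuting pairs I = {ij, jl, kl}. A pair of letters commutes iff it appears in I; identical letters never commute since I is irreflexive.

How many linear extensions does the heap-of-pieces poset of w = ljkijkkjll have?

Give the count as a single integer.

drop 0:l onto floor
drop 1:j onto floor
drop 2:k onto {1:j}
drop 3:i onto {0:l, 2:k}
drop 4:j onto {2:k}
drop 5:k onto {3:i, 4:j}
drop 6:k onto {5:k}
drop 7:j onto {6:k}
drop 8:l onto {3:i}
drop 9:l onto {8:l}
ground layer = {0:l, 1:j}
drop-orders for the pieces not yet dropped (sum over which currently-grounded one goes next):
  1 to go: {7} 1  {9} 1
  2 to go: {6,7} 1  {7,9} 2  {8,9} 1
  3 to go: {5,6,7} 1  {6,7,9} 3  {7,8,9} 3
  4 to go: {4,5,6,7} 1  {5,6,7,9} 4  {6,7,8,9} 6
  5 to go: {4,5,6,7,9} 5  {5,6,7,8,9} 10
  6 to go: {3,5,6,7,8,9} 10  {4,5,6,7,8,9} 15
  7 to go: {0,3,5,6,7,8,9} 10  {3,4,5,6,7,8,9} 25
  8 to go: {0,3,4,5,6,7,8,9} 35  {2,3,4,5,6,7,8,9} 25
  if 0:l drops first: 25 orders
  if 1:j drops first: 60 orders
heap linearizations: 85

85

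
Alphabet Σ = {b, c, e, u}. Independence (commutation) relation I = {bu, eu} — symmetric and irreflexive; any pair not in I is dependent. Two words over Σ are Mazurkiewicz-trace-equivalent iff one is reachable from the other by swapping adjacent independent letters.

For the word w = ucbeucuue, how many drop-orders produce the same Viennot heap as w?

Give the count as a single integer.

drop 0:u onto floor
drop 1:c onto {0:u}
drop 2:b onto {1:c}
drop 3:e onto {2:b}
drop 4:u onto {1:c}
drop 5:c onto {3:e, 4:u}
drop 6:u onto {5:c}
drop 7:u onto {6:u}
drop 8:e onto {5:c}
ground layer = {0:u}
drop-orders for the pieces not yet dropped (sum over which currently-grounded one goes next):
  1 to go: {7} 1  {8} 1
  2 to go: {6,7} 1  {7,8} 2
  3 to go: {6,7,8} 3
  4 to go: {5,6,7,8} 3
  5 to go: {3,5,6,7,8} 3  {4,5,6,7,8} 3
  6 to go: {2,3,5,6,7,8} 3  {3,4,5,6,7,8} 6
  7 to go: {2,3,4,5,6,7,8} 9
  if 0:u drops first: 9 orders

9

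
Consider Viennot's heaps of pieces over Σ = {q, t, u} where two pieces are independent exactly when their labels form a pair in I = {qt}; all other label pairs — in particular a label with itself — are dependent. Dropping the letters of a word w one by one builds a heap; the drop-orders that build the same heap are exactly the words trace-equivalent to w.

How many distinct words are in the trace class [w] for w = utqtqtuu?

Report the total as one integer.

10

0(u) covers ∅
1(t) covers 0:u
2(q) covers 0:u
3(t) covers 1:t
4(q) covers 2:q
5(t) covers 3:t
6(u) covers 4:q, 5:t
7(u) covers 6:u
floor of heap: 0:u
completions by unplaced set U, small U first (add the entries for U minus each lowest piece of U):
  |U|=1: {7}:1
  |U|=2: {6,7}:1
  |U|=3: {4,6,7}:1  {5,6,7}:1
  |U|=4: {2,4,6,7}:1  {3,5,6,7}:1  {4,5,6,7}:2
  |U|=5: {1,3,5,6,7}:1  {2,4,5,6,7}:3  {3,4,5,6,7}:3
  |U|=6: {1,3,4,5,6,7}:4  {2,3,4,5,6,7}:6
  start at 0(u): 10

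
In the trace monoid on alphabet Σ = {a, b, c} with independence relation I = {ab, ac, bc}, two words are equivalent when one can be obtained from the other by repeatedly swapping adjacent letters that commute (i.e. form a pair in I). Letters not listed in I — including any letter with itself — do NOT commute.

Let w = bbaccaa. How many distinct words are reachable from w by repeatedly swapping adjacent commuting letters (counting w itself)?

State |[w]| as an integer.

210

#0=b has no predecessor
#1=b depends on [0:b]
#2=a has no predecessor
#3=c has no predecessor
#4=c depends on [3:c]
#5=a depends on [2:a]
#6=a depends on [5:a]
sources: [0:b, 2:a, 3:c]
N(rest) = Σ N(rest − s) over sources s of rest; N(one piece) = 1:
  size 1 → [1]=1  [4]=1  [6]=1
  size 2 → [0,1]=1  [1,4]=2  [1,6]=2  [3,4]=1  [4,6]=2  [5,6]=1
  size 3 → [0,1,4]=3  [0,1,6]=3  [1,3,4]=3  [1,4,6]=6  [1,5,6]=3  [2,5,6]=1  [3,4,6]=3  [4,5,6]=3
  size 4 → [0,1,3,4]=6  [0,1,4,6]=12  [0,1,5,6]=6  [1,2,5,6]=4  [1,3,4,6]=12  [1,4,5,6]=12  [2,4,5,6]=4  [3,4,5,6]=6
  size 5 → [0,1,2,5,6]=10  [0,1,3,4,6]=30  [0,1,4,5,6]=30  [1,2,4,5,6]=20  [1,3,4,5,6]=30  [2,3,4,5,6]=10
  first=0(b) contributes 60
  first=2(a) contributes 90
  first=3(c) contributes 60
|[w]| = 210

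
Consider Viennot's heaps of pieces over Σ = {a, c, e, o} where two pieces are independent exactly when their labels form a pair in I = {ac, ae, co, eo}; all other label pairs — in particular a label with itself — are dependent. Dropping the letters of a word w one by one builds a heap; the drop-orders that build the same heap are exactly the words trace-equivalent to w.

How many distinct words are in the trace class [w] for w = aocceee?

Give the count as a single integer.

drop 0:a onto floor
drop 1:o onto {0:a}
drop 2:c onto floor
drop 3:c onto {2:c}
drop 4:e onto {3:c}
drop 5:e onto {4:e}
drop 6:e onto {5:e}
ground layer = {0:a, 2:c}
drop-orders for the pieces not yet dropped (sum over which currently-grounded one goes next):
  1 to go: {1} 1  {6} 1
  2 to go: {0,1} 1  {1,6} 2  {5,6} 1
  3 to go: {0,1,6} 3  {1,5,6} 3  {4,5,6} 1
  4 to go: {0,1,5,6} 6  {1,4,5,6} 4  {3,4,5,6} 1
  5 to go: {0,1,4,5,6} 10  {1,3,4,5,6} 5  {2,3,4,5,6} 1
  if 0:a drops first: 6 orders
  if 2:c drops first: 15 orders
heap linearizations: 21

21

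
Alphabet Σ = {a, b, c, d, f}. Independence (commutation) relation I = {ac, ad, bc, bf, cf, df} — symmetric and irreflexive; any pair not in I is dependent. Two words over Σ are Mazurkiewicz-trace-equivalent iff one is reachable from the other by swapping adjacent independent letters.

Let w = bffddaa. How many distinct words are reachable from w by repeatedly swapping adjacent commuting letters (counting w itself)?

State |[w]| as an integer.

piece 0:b — minimal
piece 1:f — minimal
piece 2:f rests on {1:f}
piece 3:d rests on {0:b}
piece 4:d rests on {3:d}
piece 5:a rests on {0:b, 2:f}
piece 6:a rests on {5:a}
minimal pieces: {0:b, 1:f}
ways to finish when only these pieces remain (= sum over removing one remaining piece with nothing left below it):
  1 left: {4}→1  {6}→1
  2 left: {3,4}→1  {4,6}→2  {5,6}→1
  3 left: {2,5,6}→1  {3,4,6}→3  {4,5,6}→3
  4 left: {1,2,5,6}→1  {2,4,5,6}→4  {3,4,5,6}→6
  5 left: {0,3,4,5,6}→6  {1,2,4,5,6}→5  {2,3,4,5,6}→10
  placing 0:b first → 15 extensions
  placing 1:f first → 16 extensions
total linear extensions = 31

31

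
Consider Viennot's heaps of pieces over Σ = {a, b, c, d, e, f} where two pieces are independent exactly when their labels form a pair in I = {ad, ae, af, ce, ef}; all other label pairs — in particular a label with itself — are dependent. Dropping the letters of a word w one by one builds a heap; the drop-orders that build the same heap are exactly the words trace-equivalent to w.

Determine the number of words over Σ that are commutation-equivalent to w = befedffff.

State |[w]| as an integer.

piece 0:b — minimal
piece 1:e rests on {0:b}
piece 2:f rests on {0:b}
piece 3:e rests on {1:e}
piece 4:d rests on {2:f, 3:e}
piece 5:f rests on {4:d}
piece 6:f rests on {5:f}
piece 7:f rests on {6:f}
piece 8:f rests on {7:f}
minimal pieces: {0:b}
ways to finish when only these pieces remain (= sum over removing one remaining piece with nothing left below it):
  1 left: {8}→1
  2 left: {7,8}→1
  3 left: {6,7,8}→1
  4 left: {5,6,7,8}→1
  5 left: {4,5,6,7,8}→1
  6 left: {2,4,5,6,7,8}→1  {3,4,5,6,7,8}→1
  7 left: {1,3,4,5,6,7,8}→1  {2,3,4,5,6,7,8}→2
  placing 0:b first → 3 extensions

3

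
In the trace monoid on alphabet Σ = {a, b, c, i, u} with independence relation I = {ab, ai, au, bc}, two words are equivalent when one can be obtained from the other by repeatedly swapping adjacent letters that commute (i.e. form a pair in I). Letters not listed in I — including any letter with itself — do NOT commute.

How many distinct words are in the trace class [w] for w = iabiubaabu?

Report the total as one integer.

#0=i has no predecessor
#1=a has no predecessor
#2=b depends on [0:i]
#3=i depends on [2:b]
#4=u depends on [3:i]
#5=b depends on [4:u]
#6=a depends on [1:a]
#7=a depends on [6:a]
#8=b depends on [5:b]
#9=u depends on [8:b]
sources: [0:i, 1:a]
N(rest) = Σ N(rest − s) over sources s of rest; N(one piece) = 1:
  size 1 → [7]=1  [9]=1
  size 2 → [6,7]=1  [7,9]=2  [8,9]=1
  size 3 → [1,6,7]=1  [5,8,9]=1  [6,7,9]=3  [7,8,9]=3
  size 4 → [1,6,7,9]=4  [4,5,8,9]=1  [5,7,8,9]=4  [6,7,8,9]=6
  size 5 → [1,6,7,8,9]=10  [3,4,5,8,9]=1  [4,5,7,8,9]=5  [5,6,7,8,9]=10
  size 6 → [1,5,6,7,8,9]=20  [2,3,4,5,8,9]=1  [3,4,5,7,8,9]=6  [4,5,6,7,8,9]=15
  size 7 → [0,2,3,4,5,8,9]=1  [1,4,5,6,7,8,9]=35  [2,3,4,5,7,8,9]=7  [3,4,5,6,7,8,9]=21
  size 8 → [0,2,3,4,5,7,8,9]=8  [1,3,4,5,6,7,8,9]=56  [2,3,4,5,6,7,8,9]=28
  first=0(i) contributes 84
  first=1(a) contributes 36
|[w]| = 120

120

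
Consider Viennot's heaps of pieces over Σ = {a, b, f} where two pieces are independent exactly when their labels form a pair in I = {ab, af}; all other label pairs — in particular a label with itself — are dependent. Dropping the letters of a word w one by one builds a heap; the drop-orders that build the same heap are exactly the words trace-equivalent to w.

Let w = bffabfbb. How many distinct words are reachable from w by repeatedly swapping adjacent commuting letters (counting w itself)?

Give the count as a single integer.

#0=b has no predecessor
#1=f depends on [0:b]
#2=f depends on [1:f]
#3=a has no predecessor
#4=b depends on [2:f]
#5=f depends on [4:b]
#6=b depends on [5:f]
#7=b depends on [6:b]
sources: [0:b, 3:a]
N(rest) = Σ N(rest − s) over sources s of rest; N(one piece) = 1:
  size 1 → [3]=1  [7]=1
  size 2 → [3,7]=2  [6,7]=1
  size 3 → [3,6,7]=3  [5,6,7]=1
  size 4 → [3,5,6,7]=4  [4,5,6,7]=1
  size 5 → [2,4,5,6,7]=1  [3,4,5,6,7]=5
  size 6 → [1,2,4,5,6,7]=1  [2,3,4,5,6,7]=6
  first=0(b) contributes 7
  first=3(a) contributes 1
|[w]| = 8

8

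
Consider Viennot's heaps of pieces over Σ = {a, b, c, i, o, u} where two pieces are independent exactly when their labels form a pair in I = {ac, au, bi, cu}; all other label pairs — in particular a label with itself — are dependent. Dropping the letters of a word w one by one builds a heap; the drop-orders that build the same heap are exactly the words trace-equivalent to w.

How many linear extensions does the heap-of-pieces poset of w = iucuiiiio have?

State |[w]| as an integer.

piece 0:i — minimal
piece 1:u rests on {0:i}
piece 2:c rests on {0:i}
piece 3:u rests on {1:u}
piece 4:i rests on {2:c, 3:u}
piece 5:i rests on {4:i}
piece 6:i rests on {5:i}
piece 7:i rests on {6:i}
piece 8:o rests on {7:i}
minimal pieces: {0:i}
ways to finish when only these pieces remain (= sum over removing one remaining piece with nothing left below it):
  1 left: {8}→1
  2 left: {7,8}→1
  3 left: {6,7,8}→1
  4 left: {5,6,7,8}→1
  5 left: {4,5,6,7,8}→1
  6 left: {2,4,5,6,7,8}→1  {3,4,5,6,7,8}→1
  7 left: {1,3,4,5,6,7,8}→1  {2,3,4,5,6,7,8}→2
  placing 0:i first → 3 extensions

3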